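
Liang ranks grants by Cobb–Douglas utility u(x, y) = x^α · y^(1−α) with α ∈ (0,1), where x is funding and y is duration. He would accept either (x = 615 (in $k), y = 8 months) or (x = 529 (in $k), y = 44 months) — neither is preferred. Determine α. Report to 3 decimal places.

α ≈ 0.919

The Cobb–Douglas utilities coincide, so 615^α·8^(1−α) = 529^α·44^(1−α).
(615/529)^α = (44/8)^(1−α); take logs: α·ln(615/529) = (1−α)·ln(44/8), i.e. α·0.150634 = (1−α)·1.704748.
So α/(1−α) = (1.704748)/(0.150634) = 11.317153, and α = 11.317153/12.317153 ≈ 0.919.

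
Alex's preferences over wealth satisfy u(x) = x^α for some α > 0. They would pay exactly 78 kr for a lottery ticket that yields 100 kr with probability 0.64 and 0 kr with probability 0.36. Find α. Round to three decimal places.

Since u(0) = 0, the lottery's EU is 0.64·100^α.
Setting u(78) equal to that: 78^α = 0.64·100^α ⇒ (78/100)^α = 0.64.
Taking logs: α·ln(78/100) = ln(0.64), so α = -0.446287 / -0.248461 ≈ 1.796.

α ≈ 1.796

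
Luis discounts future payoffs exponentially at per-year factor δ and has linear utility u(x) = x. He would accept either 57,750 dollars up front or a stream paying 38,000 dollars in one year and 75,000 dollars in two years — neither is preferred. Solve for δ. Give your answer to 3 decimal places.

The stream is worth 38000δ + 75000δ² today, so 38000δ + 75000δ² = 57750.
That is, 75000δ² + 38000δ − 57750 = 0, a quadratic in δ.
The positive root is δ = [−38000 + √(38000² + 4·75000·57750)] / (2·75000) = (−38000 + 137000.000)/150000 ≈ 0.660.

δ ≈ 0.660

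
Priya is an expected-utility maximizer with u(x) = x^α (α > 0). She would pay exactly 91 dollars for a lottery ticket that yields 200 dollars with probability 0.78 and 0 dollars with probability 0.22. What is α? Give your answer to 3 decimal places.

EU(lottery) = 0.78·200^α + 0.22·0 = 0.78·200^α.
Equating: 91^α = 0.78·200^α, i.e. 0.4550^α = 0.78.
Taking logs: α·ln(91/200) = ln(0.78), so α = -0.248461 / -0.787458 ≈ 0.316.

α ≈ 0.316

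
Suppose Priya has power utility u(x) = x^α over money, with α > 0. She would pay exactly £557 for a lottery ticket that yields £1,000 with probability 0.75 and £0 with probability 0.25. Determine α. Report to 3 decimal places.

α ≈ 0.492

EU(lottery) = 0.75·1000^α + 0.25·0 = 0.75·1000^α.
Equating: 557^α = 0.75·1000^α, i.e. 0.5570^α = 0.75.
α = ln(0.75) / ln(557/1000) = -0.287682/-0.585190 ≈ 0.492.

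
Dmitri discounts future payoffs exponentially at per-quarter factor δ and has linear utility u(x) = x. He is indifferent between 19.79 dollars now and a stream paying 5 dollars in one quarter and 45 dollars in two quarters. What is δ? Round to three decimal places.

δ ≈ 0.610

The stream is worth 5δ + 45δ² today, so 5δ + 45δ² = 19.79.
That is, 45δ² + 5δ − 19.79 = 0, a quadratic in δ.
By the quadratic formula (taking the positive root), δ = (−5 + √3587.20) / 90 ≈ 0.610.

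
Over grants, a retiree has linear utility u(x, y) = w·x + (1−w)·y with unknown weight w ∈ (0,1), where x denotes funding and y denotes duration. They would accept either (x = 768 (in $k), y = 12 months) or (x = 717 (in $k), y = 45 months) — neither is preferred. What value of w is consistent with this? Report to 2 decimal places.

Equating utilities: w·768 + (1−w)·12 = w·717 + (1−w)·45.
Rearranging, 51·w − 33·(1−w) = 0.
So w/(1−w) = 33/51 = 0.6471, giving w = 33/(51+33) = 0.39.

w = 0.39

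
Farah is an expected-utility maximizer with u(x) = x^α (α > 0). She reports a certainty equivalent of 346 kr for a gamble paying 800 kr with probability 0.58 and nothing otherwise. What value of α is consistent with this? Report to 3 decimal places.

α ≈ 0.650

The lottery's expected utility is 0.58·u(800) + 0.42·u(0) = 0.58·800^α (since u(0) = 0 for α > 0).
Equating: 346^α = 0.58·800^α, i.e. 0.4325^α = 0.58.
α = ln(0.58) / ln(346/800) = -0.544727/-0.838173 ≈ 0.650.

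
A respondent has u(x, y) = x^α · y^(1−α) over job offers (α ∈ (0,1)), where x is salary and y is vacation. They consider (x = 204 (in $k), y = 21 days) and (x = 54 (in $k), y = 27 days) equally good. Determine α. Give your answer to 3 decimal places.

α ≈ 0.159

Set the two utilities equal: 204^α·21^(1−α) = 54^α·27^(1−α).
Rearrange to (204/54)^α = (27/21)^(1−α) and take logs: α·1.329136 = (1−α)·0.251314.
With A = 1.329136 and B = 0.251314: α·A = (1−α)·B, so α = B/(A+B) = 0.251314/1.580450 ≈ 0.159.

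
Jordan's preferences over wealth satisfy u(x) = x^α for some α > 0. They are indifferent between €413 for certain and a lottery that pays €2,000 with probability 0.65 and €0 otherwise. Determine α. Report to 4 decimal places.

α ≈ 0.2731

Since u(0) = 0, the lottery's EU is 0.65·2000^α.
Equating: 413^α = 0.65·2000^α, i.e. 0.2065^α = 0.65.
Take logs: α = ln 0.65 / ln(413/2000) ≈ 0.273087.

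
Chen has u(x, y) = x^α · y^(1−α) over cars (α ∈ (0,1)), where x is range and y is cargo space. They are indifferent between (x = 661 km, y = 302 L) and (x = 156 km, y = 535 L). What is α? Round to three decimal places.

α ≈ 0.284

Set the two utilities equal: 661^α·302^(1−α) = 156^α·535^(1−α).
Rearrange to (661/156)^α = (535/302)^(1−α) and take logs: α·1.443898 = (1−α)·0.571840.
Thus α·(2.015738) = 0.571840, so α = 0.571840/2.015738 ≈ 0.284.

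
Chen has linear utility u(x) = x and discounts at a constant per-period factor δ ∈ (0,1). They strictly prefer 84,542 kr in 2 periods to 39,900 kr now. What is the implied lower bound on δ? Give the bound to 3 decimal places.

Under u(x) = x this choice says 39900 < δ^2·84542.
Dividing by 84542: δ^2 > 0.47195. Both sides are positive, so the square root keeps the direction.
δ > 0.47195^(1/2) = 0.687.

δ > 0.687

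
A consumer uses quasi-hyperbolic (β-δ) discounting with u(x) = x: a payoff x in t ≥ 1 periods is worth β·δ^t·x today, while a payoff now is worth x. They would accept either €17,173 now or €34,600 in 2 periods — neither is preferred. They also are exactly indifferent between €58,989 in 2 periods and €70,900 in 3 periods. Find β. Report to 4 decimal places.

β ≈ 0.7170

Both payoffs in the second observation are in the future, so β drops out: δ^2·58989 = δ^3·70900 ⇒ δ = 58989/70900 = 0.83200.
Now use the now-vs-future pair: 17173 = β·δ^2·34600 gives β = 17173/(0.69223·34600) ≈ 0.7170.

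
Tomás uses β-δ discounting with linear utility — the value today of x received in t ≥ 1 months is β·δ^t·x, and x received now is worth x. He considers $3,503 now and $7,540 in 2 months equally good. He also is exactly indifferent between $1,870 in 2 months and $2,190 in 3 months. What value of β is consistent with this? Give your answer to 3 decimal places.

β ≈ 0.637

From the later pair, β·δ^2·1870 = β·δ^3·2190; dividing through, δ = 1870/2190 = 0.85388.
Now use the now-vs-future pair: 3503 = β·δ^2·7540 gives β = 3503/(0.72911·7540) ≈ 0.637.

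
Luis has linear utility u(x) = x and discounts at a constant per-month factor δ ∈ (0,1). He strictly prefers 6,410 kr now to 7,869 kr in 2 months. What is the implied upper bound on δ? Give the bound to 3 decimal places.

Comparing present values: 6410 > δ^2·7869.
Dividing by 7869: δ^2 < 0.81459. Both sides are positive, so the square root keeps the direction.
δ < (6410/7869)^(1/2) ≈ 0.903.

δ < 0.903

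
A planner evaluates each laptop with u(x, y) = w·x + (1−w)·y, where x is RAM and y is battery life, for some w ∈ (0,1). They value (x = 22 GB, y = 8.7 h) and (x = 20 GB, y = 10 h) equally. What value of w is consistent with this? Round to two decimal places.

w = 0.39

u(22,8.7) = u(20,10) means w·22 + (1−w)·8.7 = w·20 + (1−w)·10.
w·(22−20) = (1−w)·(10−8.7), i.e. w·2 = (1−w)·1.3.
So w/(1−w) = 1.3/2 = 0.6500, giving w = 1.3/(2+1.3) = 0.39.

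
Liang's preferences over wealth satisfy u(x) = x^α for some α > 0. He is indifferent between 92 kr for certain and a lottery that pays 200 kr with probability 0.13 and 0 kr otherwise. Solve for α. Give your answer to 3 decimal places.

α ≈ 2.627

The lottery's expected utility is 0.13·u(200) + 0.87·u(0) = 0.13·200^α (since u(0) = 0 for α > 0).
Indifference: 92^α = 0.13·200^α, so (92/200)^α = 0.13.
α = ln(0.13) / ln(92/200) = -2.040221/-0.776529 ≈ 2.627.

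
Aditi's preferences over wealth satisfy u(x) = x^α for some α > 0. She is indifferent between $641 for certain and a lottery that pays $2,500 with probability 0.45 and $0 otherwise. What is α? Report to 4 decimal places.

α ≈ 0.5867

The lottery's expected utility is 0.45·u(2500) + 0.55·u(0) = 0.45·2500^α (since u(0) = 0 for α > 0).
Equating: 641^α = 0.45·2500^α, i.e. 0.2564^α = 0.45.
Taking logs: α·ln(641/2500) = ln(0.45), so α = -0.7985077 / -1.3610166 ≈ 0.5867.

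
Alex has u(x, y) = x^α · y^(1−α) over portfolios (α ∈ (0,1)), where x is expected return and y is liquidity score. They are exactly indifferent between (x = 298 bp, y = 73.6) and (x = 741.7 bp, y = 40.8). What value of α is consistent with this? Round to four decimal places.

α ≈ 0.3928

Set the two utilities equal: 298^α·73.6^(1−α) = 741.7^α·40.8^(1−α).
(298/741.7)^α = (40.8/73.6)^(1−α); take logs: α·ln(298/741.7) = (1−α)·ln(40.8/73.6), i.e. α·-0.9118514 = (1−α)·-0.5899629.
With A = -0.9118514 and B = -0.5899629: α·A = (1−α)·B, so α = B/(A+B) = -0.5899629/-1.5018143 ≈ 0.3928.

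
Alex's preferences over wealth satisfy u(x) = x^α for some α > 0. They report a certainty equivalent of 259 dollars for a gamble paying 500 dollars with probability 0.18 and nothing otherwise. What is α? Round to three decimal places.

EU(lottery) = 0.18·500^α + 0.82·0 = 0.18·500^α.
Setting u(259) equal to that: 259^α = 0.18·500^α ⇒ (259/500)^α = 0.18.
Taking logs: α·ln(259/500) = ln(0.18), so α = -1.714798 / -0.657780 ≈ 2.607.

α ≈ 2.607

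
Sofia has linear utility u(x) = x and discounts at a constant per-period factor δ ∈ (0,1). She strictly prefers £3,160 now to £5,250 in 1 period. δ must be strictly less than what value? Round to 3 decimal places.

δ < 0.602

The preference means 3160 > δ·5250.
Dividing through by 5250 gives δ < 0.60190.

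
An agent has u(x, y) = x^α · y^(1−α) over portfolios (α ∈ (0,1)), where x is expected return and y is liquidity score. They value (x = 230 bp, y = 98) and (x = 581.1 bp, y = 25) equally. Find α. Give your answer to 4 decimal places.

Indifference: 230^α · 98^(1−α) = 581.1^α · 25^(1−α).
(230/581.1)^α = (25/98)^(1−α); take logs: α·ln(230/581.1) = (1−α)·ln(25/98), i.e. α·-0.9268436 = (1−α)·-1.3660917.
So α/(1−α) = (-1.3660917)/(-0.9268436) = 1.4739183, and α = 1.4739183/2.4739183 ≈ 0.5958.

α ≈ 0.5958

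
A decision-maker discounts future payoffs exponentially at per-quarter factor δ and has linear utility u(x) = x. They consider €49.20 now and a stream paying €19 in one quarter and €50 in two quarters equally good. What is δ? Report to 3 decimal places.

Present value of the stream is 19·δ + 50·δ². Indifference gives 19δ + 50δ² = 49.20.
So 50δ² + 19δ − 49.20 = 0.
By the quadratic formula (taking the positive root), δ = (−19 + √10201.00) / 100 ≈ 0.820.

δ ≈ 0.820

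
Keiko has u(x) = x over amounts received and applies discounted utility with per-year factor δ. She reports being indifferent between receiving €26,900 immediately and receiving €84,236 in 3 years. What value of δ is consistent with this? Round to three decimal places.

Indifference means u(26900) = δ^3 · u(84236), so δ^3 = u(26900)/u(84236).
With u(x) = x: δ^3 = 26900/84236 = 0.31934.
Taking the cube root: δ = 0.31934^(1/3) ≈ 0.684.

δ ≈ 0.684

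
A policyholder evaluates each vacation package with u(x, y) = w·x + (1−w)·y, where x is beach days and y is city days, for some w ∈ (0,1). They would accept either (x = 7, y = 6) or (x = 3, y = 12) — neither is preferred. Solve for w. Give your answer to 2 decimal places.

w = 0.60

Indifference: w·7 + (1−w)·6 = w·3 + (1−w)·12.
Collecting terms: w·4 = (1−w)·6.
So w/(1−w) = 6/4 = 1.5000, giving w = 6/(4+6) = 0.60.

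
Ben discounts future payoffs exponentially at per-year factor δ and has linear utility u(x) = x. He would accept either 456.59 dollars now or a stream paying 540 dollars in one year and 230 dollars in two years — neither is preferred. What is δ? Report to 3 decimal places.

The stream is worth 540δ + 230δ² today, so 540δ + 230δ² = 456.59.
So 230δ² + 540δ − 456.59 = 0.
By the quadratic formula (taking the positive root), δ = (−540 + √711662.80) / 460 ≈ 0.660.

δ ≈ 0.660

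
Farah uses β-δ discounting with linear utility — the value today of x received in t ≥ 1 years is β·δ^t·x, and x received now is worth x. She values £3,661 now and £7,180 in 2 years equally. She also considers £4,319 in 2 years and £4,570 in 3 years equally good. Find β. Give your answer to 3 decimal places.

Both payoffs in the second observation are in the future, so β drops out: δ^2·4319 = δ^3·4570 ⇒ δ = 4319/4570 = 0.94508.
Now use the now-vs-future pair: 3661 = β·δ^2·7180 gives β = 3661/(0.89317·7180) ≈ 0.571.

β ≈ 0.571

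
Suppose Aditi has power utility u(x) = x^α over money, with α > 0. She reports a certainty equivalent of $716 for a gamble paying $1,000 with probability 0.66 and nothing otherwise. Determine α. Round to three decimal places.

α ≈ 1.244

Since u(0) = 0, the lottery's EU is 0.66·1000^α.
Setting u(716) equal to that: 716^α = 0.66·1000^α ⇒ (716/1000)^α = 0.66.
Take logs: α = ln 0.66 / ln(716/1000) ≈ 1.24378.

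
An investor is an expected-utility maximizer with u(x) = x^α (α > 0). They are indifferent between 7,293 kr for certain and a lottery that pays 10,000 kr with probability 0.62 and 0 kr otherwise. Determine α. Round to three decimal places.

α ≈ 1.514

Since u(0) = 0, the lottery's EU is 0.62·10000^α.
Equating: 7293^α = 0.62·10000^α, i.e. 0.7293^α = 0.62.
Take logs: α = ln 0.62 / ln(7293/10000) ≈ 1.51435.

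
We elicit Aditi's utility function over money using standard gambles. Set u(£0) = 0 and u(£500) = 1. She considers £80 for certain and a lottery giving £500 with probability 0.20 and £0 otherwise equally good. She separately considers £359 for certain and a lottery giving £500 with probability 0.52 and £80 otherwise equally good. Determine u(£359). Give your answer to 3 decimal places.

From the first indifference, u(£80) = 0.20·u(£500) + 0.80·u(£0) = 0.20·1 + 0.80·0 = 0.20.
Chaining: u(£359) = 0.52·1.00 + 0.48·0.20 = 0.6160.

0.616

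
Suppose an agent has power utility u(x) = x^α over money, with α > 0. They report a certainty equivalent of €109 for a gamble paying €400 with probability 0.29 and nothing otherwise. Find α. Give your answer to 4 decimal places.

α ≈ 0.9521

EU(lottery) = 0.29·400^α + 0.71·0 = 0.29·400^α.
Equating: 109^α = 0.29·400^α, i.e. 0.2725^α = 0.29.
Taking logs: α·ln(109/400) = ln(0.29), so α = -1.2378744 / -1.3001167 ≈ 0.9521.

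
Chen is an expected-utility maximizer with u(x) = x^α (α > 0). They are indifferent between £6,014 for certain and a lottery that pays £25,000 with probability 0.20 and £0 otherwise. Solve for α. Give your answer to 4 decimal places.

The lottery's expected utility is 0.20·u(25000) + 0.80·u(0) = 0.20·25000^α (since u(0) = 0 for α > 0).
Indifference: 6014^α = 0.20·25000^α, so (6014/25000)^α = 0.20.
Take logs: α = ln 0.20 / ln(6014/25000) ≈ 1.129600.

α ≈ 1.1296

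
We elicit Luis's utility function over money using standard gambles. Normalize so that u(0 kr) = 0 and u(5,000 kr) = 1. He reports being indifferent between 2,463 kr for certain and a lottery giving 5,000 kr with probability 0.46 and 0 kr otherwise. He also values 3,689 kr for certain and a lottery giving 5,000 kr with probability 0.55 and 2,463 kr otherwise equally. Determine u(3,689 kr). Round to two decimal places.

The first gamble pins u(2,463 kr): it must equal 0.46·1 + 0.54·0 = 0.46.
The second indifference gives u(3,689 kr) = 0.55·u(5,000 kr) + 0.45·u(2,463 kr) = 0.55·1.00 + 0.45·0.46 = 0.7570.

0.76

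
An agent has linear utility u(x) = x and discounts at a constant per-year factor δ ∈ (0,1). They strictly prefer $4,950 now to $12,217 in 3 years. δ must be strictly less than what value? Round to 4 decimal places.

δ < 0.7400

Under u(x) = x this choice says 4950 > δ^3·12217.
Dividing by 12217: δ^3 < 0.40517. Both sides are positive, so the cube root keeps the direction.
δ < 0.40517^(1/3) = 0.7400.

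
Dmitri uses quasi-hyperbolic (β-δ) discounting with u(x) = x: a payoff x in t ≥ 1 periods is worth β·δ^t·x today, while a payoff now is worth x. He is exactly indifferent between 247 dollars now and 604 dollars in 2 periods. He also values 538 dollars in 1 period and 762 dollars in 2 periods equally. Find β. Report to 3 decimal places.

The second indifference involves only future payoffs, so β cancels: β·δ^1·538 = β·δ^2·762, giving δ = 538/762 = 0.70604.
Substituting δ into 247 = β·δ^2·604: β = 247/(301.087) ≈ 0.820.

β ≈ 0.820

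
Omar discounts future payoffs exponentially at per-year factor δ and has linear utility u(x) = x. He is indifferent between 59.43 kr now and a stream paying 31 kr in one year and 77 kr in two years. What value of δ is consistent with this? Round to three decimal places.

δ ≈ 0.700

Equating present values: 59.43 = 31δ + 77δ².
Rearranged: 77δ² + 31δ − 59.43 = 0.
δ = (−31 + √(31² + 4·77·59.43)) / (2·77) = (−31 + √19265.44) / 154 ≈ 0.700.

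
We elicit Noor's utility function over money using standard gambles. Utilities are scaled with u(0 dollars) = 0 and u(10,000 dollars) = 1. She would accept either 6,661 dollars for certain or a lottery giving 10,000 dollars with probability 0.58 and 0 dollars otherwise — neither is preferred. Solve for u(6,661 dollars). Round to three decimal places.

0.580

u(6,661 dollars) equals the lottery's expected utility: 0.58·1 + 0.42·0 = 0.58.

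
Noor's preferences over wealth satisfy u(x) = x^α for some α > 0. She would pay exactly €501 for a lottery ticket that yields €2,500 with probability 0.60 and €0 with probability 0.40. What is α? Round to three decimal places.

α ≈ 0.318

EU(lottery) = 0.60·2500^α + 0.40·0 = 0.60·2500^α.
Indifference: 501^α = 0.60·2500^α, so (501/2500)^α = 0.60.
α = ln(0.60) / ln(501/2500) = -0.510826/-1.607440 ≈ 0.318.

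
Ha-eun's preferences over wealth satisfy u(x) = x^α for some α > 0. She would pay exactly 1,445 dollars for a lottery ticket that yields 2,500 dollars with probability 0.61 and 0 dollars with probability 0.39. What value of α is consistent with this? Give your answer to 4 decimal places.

The lottery's expected utility is 0.61·u(2500) + 0.39·u(0) = 0.61·2500^α (since u(0) = 0 for α > 0).
Indifference: 1445^α = 0.61·2500^α, so (1445/2500)^α = 0.61.
α = ln(0.61) / ln(1445/2500) = -0.4942963/-0.5481814 ≈ 0.9017.

α ≈ 0.9017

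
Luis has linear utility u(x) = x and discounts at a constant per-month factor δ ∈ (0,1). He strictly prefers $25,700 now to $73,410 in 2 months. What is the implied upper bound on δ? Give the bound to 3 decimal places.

δ < 0.592

Under u(x) = x this choice says 25700 > δ^2·73410.
So δ^2 < 25700/73410 = 0.35009; taking the square root of both positive sides preserves the inequality.
δ < 0.35009^(1/2) = 0.592.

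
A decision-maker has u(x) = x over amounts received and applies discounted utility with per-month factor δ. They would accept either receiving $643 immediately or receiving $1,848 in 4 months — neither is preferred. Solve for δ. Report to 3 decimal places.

δ ≈ 0.768

Equating discounted utilities: u(643) = δ^4·u(1848) ⇒ δ^4 = u(643)/u(1848).
With u(x) = x: δ^4 = 643/1848 = 0.34794.
Taking the 4th root: δ = 0.34794^(1/4) ≈ 0.768.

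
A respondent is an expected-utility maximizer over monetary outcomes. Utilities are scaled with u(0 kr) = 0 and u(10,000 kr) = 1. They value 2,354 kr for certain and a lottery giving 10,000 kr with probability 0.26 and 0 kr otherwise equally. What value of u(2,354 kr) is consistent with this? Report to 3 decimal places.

u(2,354 kr) equals the lottery's expected utility: 0.26·1 + 0.74·0 = 0.26.

0.260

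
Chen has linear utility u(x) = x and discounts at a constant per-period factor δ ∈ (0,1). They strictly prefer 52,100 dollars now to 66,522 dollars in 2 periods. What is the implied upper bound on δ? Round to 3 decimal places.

Comparing present values: 52100 > δ^2·66522.
Hence δ^2 < 52100/66522 = 0.78320, and x ↦ x^(1/2) is increasing on (0,∞).
δ < 0.78320^(1/2) = 0.885.

δ < 0.885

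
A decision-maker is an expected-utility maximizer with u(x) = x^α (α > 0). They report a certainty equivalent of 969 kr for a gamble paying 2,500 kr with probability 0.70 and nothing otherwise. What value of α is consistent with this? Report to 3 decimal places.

α ≈ 0.376

The lottery's expected utility is 0.70·u(2500) + 0.30·u(0) = 0.70·2500^α (since u(0) = 0 for α > 0).
Equating: 969^α = 0.70·2500^α, i.e. 0.3876^α = 0.70.
Taking logs: α·ln(969/2500) = ln(0.70), so α = -0.356675 / -0.947781 ≈ 0.376.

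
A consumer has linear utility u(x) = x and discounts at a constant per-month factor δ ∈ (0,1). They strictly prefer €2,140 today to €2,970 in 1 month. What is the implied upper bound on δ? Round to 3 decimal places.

δ < 0.721

Comparing present values: 2140 > δ·2970.
So δ < 2140/2970 = 0.72054.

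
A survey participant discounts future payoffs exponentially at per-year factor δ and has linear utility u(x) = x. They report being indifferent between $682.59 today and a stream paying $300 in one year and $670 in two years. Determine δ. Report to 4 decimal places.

The stream is worth 300δ + 670δ² today, so 300δ + 670δ² = 682.59.
Rearranged: 670δ² + 300δ − 682.59 = 0.
δ = (−300 + √(300² + 4·670·682.59)) / (2·670) = (−300 + √1919341.20) / 1340 ≈ 0.8100.

δ ≈ 0.8100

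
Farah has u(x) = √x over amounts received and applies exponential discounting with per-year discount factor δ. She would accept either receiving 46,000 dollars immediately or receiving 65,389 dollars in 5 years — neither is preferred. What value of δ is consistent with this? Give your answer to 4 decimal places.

δ ≈ 0.9654

Indifference means u(46000) = δ^5 · u(65389), so δ^5 = u(46000)/u(65389).
With u(x) = √x: δ^5 = √46000/√65389 = √(46000/65389) = 0.83874.
Taking the 5th root: δ = 0.83874^(1/5) ≈ 0.9654.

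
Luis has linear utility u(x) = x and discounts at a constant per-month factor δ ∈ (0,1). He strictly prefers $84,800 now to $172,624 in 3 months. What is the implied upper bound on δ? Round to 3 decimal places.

δ < 0.789

Comparing present values: 84800 > δ^3·172624.
Hence δ^3 < 84800/172624 = 0.49124, and x ↦ x^(1/3) is increasing on (0,∞).
δ < (84800/172624)^(1/3) ≈ 0.789.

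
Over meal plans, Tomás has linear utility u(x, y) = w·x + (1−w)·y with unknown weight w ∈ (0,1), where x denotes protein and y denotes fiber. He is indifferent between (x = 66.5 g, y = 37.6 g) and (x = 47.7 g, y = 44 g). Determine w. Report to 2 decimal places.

w = 0.25

u(66.5,37.6) = u(47.7,44) means w·66.5 + (1−w)·37.6 = w·47.7 + (1−w)·44.
w·(66.5−47.7) = (1−w)·(44−37.6), i.e. w·18.8 = (1−w)·6.4.
Hence w = 6.4/(18.8+6.4) = 6.4/25.2 = 0.25.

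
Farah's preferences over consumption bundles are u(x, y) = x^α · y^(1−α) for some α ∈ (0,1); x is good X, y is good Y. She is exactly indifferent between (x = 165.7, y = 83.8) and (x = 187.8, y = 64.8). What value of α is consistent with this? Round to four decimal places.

The Cobb–Douglas utilities coincide, so 165.7^α·83.8^(1−α) = 187.8^α·64.8^(1−α).
(165.7/187.8)^α = (64.8/83.8)^(1−α); take logs: α·ln(165.7/187.8) = (1−α)·ln(64.8/83.8), i.e. α·-0.1251986 = (1−α)·-0.2571274.
With A = -0.1251986 and B = -0.2571274: α·A = (1−α)·B, so α = B/(A+B) = -0.2571274/-0.3823260 ≈ 0.6725.

α ≈ 0.6725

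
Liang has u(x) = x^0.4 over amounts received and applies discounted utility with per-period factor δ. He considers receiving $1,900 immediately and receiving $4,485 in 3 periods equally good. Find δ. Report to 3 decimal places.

δ ≈ 0.892

Indifference means u(1900) = δ^3 · u(4485), so δ^3 = u(1900)/u(4485).
With u(x) = x^0.4: δ^3 = 1900^0.4/4485^0.4 = (1900/4485)^0.4 = 0.70925.
Taking the cube root: δ = 0.70925^(1/3) ≈ 0.892.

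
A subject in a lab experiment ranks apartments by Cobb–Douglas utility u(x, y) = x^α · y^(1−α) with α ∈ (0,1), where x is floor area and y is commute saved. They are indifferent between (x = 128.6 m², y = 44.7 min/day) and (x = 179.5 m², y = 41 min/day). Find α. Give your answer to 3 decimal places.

α ≈ 0.206

Indifference: 128.6^α · 44.7^(1−α) = 179.5^α · 41^(1−α).
(128.6/179.5)^α = (41/44.7)^(1−α); take logs: α·ln(128.6/179.5) = (1−α)·ln(41/44.7), i.e. α·-0.333468 = (1−α)·-0.086401.
Thus α·(-0.419869) = -0.086401, so α = -0.086401/-0.419869 ≈ 0.206.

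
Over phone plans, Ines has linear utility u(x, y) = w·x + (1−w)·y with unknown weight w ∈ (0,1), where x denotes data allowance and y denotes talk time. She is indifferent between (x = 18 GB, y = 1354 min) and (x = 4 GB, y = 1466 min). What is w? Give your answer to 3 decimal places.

Indifference: w·18 + (1−w)·1354 = w·4 + (1−w)·1466.
w·(18−4) = (1−w)·(1466−1354), i.e. w·14 = (1−w)·112.
So w/(1−w) = 112/14 = 8.0000, giving w = 112/(14+112) = 0.889.

w = 0.889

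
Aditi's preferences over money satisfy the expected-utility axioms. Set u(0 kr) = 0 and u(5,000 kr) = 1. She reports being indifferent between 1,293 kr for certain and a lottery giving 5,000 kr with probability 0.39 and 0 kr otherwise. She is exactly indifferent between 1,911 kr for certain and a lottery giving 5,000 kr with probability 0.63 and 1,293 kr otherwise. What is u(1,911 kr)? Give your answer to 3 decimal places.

0.774

From the first indifference, u(1,293 kr) = 0.39·u(5,000 kr) + 0.61·u(0 kr) = 0.39·1 + 0.61·0 = 0.39.
Chaining: u(1,911 kr) = 0.63·1.00 + 0.37·0.39 = 0.7743.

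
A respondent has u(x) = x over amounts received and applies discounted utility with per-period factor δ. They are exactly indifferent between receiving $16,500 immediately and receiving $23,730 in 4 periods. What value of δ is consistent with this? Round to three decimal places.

Indifference means u(16500) = δ^4 · u(23730), so δ^4 = u(16500)/u(23730).
With u(x) = x: δ^4 = 16500/23730 = 0.69532.
So δ = 0.69532^(1/4) ≈ 0.913.

δ ≈ 0.913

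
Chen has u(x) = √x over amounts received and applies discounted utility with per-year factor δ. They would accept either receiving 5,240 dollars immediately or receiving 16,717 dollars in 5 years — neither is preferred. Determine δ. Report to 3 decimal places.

δ ≈ 0.890

Equating discounted utilities: u(5240) = δ^5·u(16717) ⇒ δ^5 = u(5240)/u(16717).
Since u(x) = √x, δ^5 = √(5240/16717) = 0.55987.
Taking the 5th root: δ = 0.55987^(1/5) ≈ 0.890.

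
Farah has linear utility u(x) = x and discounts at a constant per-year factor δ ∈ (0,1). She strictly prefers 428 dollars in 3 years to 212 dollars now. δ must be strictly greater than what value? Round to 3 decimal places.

δ > 0.791

Comparing present values: 212 < δ^3·428.
So δ^3 > 212/428 = 0.49533; taking the cube root of both positive sides preserves the inequality.
δ > (212/428)^(1/3) ≈ 0.791.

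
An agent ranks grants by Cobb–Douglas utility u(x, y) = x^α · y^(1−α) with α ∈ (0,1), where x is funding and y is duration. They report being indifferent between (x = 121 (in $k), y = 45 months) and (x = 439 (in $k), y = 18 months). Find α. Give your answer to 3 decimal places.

α ≈ 0.416

Set the two utilities equal: 121^α·45^(1−α) = 439^α·18^(1−α).
Taking logs: α·ln 121 + (1−α)·ln 45 = α·ln 439 + (1−α)·ln 18, i.e. α·-1.288709 = (1−α)·-0.916291.
With A = -1.288709 and B = -0.916291: α·A = (1−α)·B, so α = B/(A+B) = -0.916291/-2.205000 ≈ 0.416.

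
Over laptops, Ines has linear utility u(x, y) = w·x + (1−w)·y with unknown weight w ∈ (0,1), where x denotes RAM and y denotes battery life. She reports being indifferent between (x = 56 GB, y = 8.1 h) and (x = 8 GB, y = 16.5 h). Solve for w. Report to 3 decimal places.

w = 0.149

u(56,8.1) = u(8,16.5) means w·56 + (1−w)·8.1 = w·8 + (1−w)·16.5.
w·(56−8) = (1−w)·(16.5−8.1), i.e. w·48 = (1−w)·8.4.
The marginal rate of substitution is 8.4/48, so w = 8.4/(48+8.4) = 0.149.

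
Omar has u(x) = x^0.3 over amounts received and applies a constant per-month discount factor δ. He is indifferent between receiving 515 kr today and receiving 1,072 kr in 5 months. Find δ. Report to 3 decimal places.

δ ≈ 0.957

Indifference means u(515) = δ^5 · u(1072), so δ^5 = u(515)/u(1072).
With u(x) = x^0.3: δ^5 = 515^0.3/1072^0.3 = (515/1072)^0.3 = 0.80257.
Hence δ = (0.80257)^(1/5) = 0.95697.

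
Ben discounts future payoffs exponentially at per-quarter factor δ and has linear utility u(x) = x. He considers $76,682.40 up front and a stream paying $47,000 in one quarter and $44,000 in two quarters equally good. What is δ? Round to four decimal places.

Present value of the stream is 47000·δ + 44000·δ². Indifference gives 47000δ + 44000δ² = 76682.40.
Rearranged: 44000δ² + 47000δ − 76682.40 = 0.
The positive root is δ = [−47000 + √(47000² + 4·44000·76682.40)] / (2·44000) = (−47000 + 125320.000)/88000 ≈ 0.8900.

δ ≈ 0.8900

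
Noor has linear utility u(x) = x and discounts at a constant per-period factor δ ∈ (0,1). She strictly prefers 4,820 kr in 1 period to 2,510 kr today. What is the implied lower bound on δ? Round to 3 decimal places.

δ > 0.521

Under u(x) = x this choice says 2510 < δ·4820.
Dividing through by 4820 gives δ > 0.52075.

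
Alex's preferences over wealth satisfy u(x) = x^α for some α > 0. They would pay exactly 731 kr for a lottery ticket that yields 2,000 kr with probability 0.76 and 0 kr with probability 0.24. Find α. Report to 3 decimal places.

α ≈ 0.273

EU(lottery) = 0.76·2000^α + 0.24·0 = 0.76·2000^α.
Indifference: 731^α = 0.76·2000^α, so (731/2000)^α = 0.76.
Take logs: α = ln 0.76 / ln(731/2000) ≈ 0.27267.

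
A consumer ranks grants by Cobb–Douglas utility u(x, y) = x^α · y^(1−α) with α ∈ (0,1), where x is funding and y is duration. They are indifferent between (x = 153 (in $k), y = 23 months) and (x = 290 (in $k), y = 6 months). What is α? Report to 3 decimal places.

α ≈ 0.678

Set the two utilities equal: 153^α·23^(1−α) = 290^α·6^(1−α).
(153/290)^α = (6/23)^(1−α); take logs: α·ln(153/290) = (1−α)·ln(6/23), i.e. α·-0.639443 = (1−α)·-1.343735.
So α/(1−α) = (-1.343735)/(-0.639443) = 2.101415, and α = 2.101415/3.101415 ≈ 0.678.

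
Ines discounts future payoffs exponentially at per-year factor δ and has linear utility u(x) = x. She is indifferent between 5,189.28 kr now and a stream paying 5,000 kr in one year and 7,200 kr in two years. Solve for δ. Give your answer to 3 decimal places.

The stream is worth 5000δ + 7200δ² today, so 5000δ + 7200δ² = 5189.28.
Rearranged: 7200δ² + 5000δ − 5189.28 = 0.
By the quadratic formula (taking the positive root), δ = (−5000 + √174451264.00) / 14400 ≈ 0.570.

δ ≈ 0.570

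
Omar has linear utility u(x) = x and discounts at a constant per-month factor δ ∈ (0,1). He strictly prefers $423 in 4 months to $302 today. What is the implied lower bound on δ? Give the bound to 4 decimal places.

δ > 0.9192

Under u(x) = x this choice says 302 < δ^4·423.
Dividing by 423: δ^4 > 0.71395. Both sides are positive, so the 4th root keeps the direction.
δ > 0.71395^(1/4) = 0.9192.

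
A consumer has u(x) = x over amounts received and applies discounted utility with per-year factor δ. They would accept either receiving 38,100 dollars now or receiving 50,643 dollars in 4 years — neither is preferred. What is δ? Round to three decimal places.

Indifference means u(38100) = δ^4 · u(50643), so δ^4 = u(38100)/u(50643).
With u(x) = x: δ^4 = 38100/50643 = 0.75233.
Taking the 4th root: δ = 0.75233^(1/4) ≈ 0.931.

δ ≈ 0.931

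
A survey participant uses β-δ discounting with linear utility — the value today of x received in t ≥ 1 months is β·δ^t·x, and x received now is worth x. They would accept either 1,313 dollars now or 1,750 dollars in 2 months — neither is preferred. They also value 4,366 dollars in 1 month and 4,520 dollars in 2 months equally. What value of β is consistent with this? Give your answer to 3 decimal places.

β ≈ 0.804

Both payoffs in the second observation are in the future, so β drops out: δ^1·4366 = δ^2·4520 ⇒ δ = 4366/4520 = 0.96593.
The first indifference: 1313 = β·δ^2·1750, so β = 1313/(δ^2·1750) = 1313/(0.93302·1750) ≈ 0.804.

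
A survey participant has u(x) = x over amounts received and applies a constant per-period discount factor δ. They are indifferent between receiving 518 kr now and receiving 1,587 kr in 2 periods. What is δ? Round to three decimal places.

The payoff in 2 periods is discounted by δ^2, so u(518) = δ^2·u(1587) and δ^2 = u(518)/u(1587).
With u(x) = x: δ^2 = 518/1587 = 0.32640.
Taking the square root: δ = 0.32640^(1/2) ≈ 0.571.

δ ≈ 0.571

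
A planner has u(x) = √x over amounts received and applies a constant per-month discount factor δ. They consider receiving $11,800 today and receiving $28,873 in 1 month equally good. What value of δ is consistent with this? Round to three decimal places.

Equating discounted utilities: u(11800) = δ·u(28873) ⇒ δ = u(11800)/u(28873).
With u(x) = √x: δ = √11800/√28873 = √(11800/28873) = 0.63929.

δ ≈ 0.639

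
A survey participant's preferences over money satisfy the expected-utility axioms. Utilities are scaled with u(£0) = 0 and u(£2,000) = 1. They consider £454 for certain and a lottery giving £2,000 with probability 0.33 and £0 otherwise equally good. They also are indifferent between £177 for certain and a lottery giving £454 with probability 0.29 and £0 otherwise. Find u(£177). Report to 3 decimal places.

From the first indifference, u(£454) = 0.33·u(£2,000) + 0.67·u(£0) = 0.33·1 + 0.67·0 = 0.33.
Chaining: u(£177) = 0.29·0.33 + 0.71·0.00 = 0.0957.

0.096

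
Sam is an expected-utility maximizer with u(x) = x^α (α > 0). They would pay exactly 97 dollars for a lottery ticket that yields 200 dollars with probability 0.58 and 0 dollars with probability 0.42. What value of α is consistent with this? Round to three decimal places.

EU(lottery) = 0.58·200^α + 0.42·0 = 0.58·200^α.
Setting u(97) equal to that: 97^α = 0.58·200^α ⇒ (97/200)^α = 0.58.
Taking logs: α·ln(97/200) = ln(0.58), so α = -0.544727 / -0.723606 ≈ 0.753.

α ≈ 0.753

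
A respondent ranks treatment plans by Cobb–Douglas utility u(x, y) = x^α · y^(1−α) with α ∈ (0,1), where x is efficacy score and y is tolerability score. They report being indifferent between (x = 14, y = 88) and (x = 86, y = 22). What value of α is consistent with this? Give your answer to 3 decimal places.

Indifference: 14^α · 88^(1−α) = 86^α · 22^(1−α).
Rearrange to (14/86)^α = (22/88)^(1−α) and take logs: α·-1.815290 = (1−α)·-1.386294.
So α/(1−α) = (-1.386294)/(-1.815290) = 0.763676, and α = 0.763676/1.763676 ≈ 0.433.

α ≈ 0.433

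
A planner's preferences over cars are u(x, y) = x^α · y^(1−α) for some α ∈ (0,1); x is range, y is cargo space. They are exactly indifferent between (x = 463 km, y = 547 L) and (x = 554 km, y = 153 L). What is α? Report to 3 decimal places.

The Cobb–Douglas utilities coincide, so 463^α·547^(1−α) = 554^α·153^(1−α).
(463/554)^α = (153/547)^(1−α); take logs: α·ln(463/554) = (1−α)·ln(153/547), i.e. α·-0.179438 = (1−α)·-1.274011.
So α/(1−α) = (-1.274011)/(-0.179438) = 7.100007, and α = 7.100007/8.100007 ≈ 0.877.

α ≈ 0.877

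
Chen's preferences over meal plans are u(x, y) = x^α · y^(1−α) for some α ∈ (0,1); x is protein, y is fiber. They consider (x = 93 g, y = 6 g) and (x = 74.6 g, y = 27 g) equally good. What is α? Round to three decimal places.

α ≈ 0.872

Indifference: 93^α · 6^(1−α) = 74.6^α · 27^(1−α).
Taking logs: α·ln 93 + (1−α)·ln 6 = α·ln 74.6 + (1−α)·ln 27, i.e. α·0.220459 = (1−α)·1.504077.
With A = 0.220459 and B = 1.504077: α·A = (1−α)·B, so α = B/(A+B) = 1.504077/1.724536 ≈ 0.872.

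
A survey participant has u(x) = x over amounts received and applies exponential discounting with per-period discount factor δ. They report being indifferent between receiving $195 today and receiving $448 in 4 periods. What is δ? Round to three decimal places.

δ ≈ 0.812

The payoff in 4 periods is discounted by δ^4, so u(195) = δ^4·u(448) and δ^4 = u(195)/u(448).
With u(x) = x: δ^4 = 195/448 = 0.43527.
Hence δ = (0.43527)^(1/4) = 0.81225.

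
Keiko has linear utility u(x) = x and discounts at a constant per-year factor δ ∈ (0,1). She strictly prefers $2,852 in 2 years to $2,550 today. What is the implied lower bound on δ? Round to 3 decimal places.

The preference means 2550 < δ^2·2852.
Dividing by 2852: δ^2 > 0.89411. Both sides are positive, so the square root keeps the direction.
δ > (2550/2852)^(1/2) ≈ 0.946.

δ > 0.946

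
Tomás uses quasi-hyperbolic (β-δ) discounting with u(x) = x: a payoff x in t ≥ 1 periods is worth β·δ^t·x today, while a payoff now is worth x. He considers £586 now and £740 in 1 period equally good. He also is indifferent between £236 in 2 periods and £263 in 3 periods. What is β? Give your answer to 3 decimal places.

The second indifference involves only future payoffs, so β cancels: β·δ^2·236 = β·δ^3·263, giving δ = 236/263 = 0.89734.
Substituting δ into 586 = β·δ·740: β = 586/(664.030) ≈ 0.882.

β ≈ 0.882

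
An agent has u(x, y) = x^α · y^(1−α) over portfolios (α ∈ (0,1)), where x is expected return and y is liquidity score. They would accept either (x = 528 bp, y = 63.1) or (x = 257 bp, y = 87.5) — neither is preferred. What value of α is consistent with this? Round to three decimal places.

α ≈ 0.312

The Cobb–Douglas utilities coincide, so 528^α·63.1^(1−α) = 257^α·87.5^(1−α).
Rearrange to (528/257)^α = (87.5/63.1)^(1−α) and take logs: α·0.720020 = (1−α)·0.326918.
With A = 0.720020 and B = 0.326918: α·A = (1−α)·B, so α = B/(A+B) = 0.326918/1.046938 ≈ 0.312.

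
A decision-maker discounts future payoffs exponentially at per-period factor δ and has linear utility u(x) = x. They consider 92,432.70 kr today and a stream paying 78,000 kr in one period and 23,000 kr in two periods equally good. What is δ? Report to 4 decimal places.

δ ≈ 0.9300

Equating present values: 92432.70 = 78000δ + 23000δ².
That is, 23000δ² + 78000δ − 92432.70 = 0, a quadratic in δ.
δ = (−78000 + √(78000² + 4·23000·92432.70)) / (2·23000) = (−78000 + √14587808400.00) / 46000 ≈ 0.9300.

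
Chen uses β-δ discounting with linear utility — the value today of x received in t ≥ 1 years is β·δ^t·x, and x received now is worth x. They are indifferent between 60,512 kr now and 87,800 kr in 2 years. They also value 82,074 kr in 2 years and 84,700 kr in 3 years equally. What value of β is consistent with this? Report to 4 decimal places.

From the later pair, β·δ^2·82074 = β·δ^3·84700; dividing through, δ = 82074/84700 = 0.96900.
The first indifference: 60512 = β·δ^2·87800, so β = 60512/(δ^2·87800) = 60512/(0.93895·87800) ≈ 0.7340.

β ≈ 0.7340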